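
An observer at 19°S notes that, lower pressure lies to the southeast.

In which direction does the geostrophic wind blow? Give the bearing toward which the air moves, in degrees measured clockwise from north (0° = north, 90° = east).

045°

The pressure-gradient force points toward the southeast (bearing 135°).
Geostrophic balance: in the Southern Hemisphere the Coriolis force deflects motion to the left, so the geostrophic wind blows 90° to the left of the pressure-gradient force (low pressure on the right).
Rotating 135° by 90° counterclockwise gives 045° — the wind blows toward the northeast.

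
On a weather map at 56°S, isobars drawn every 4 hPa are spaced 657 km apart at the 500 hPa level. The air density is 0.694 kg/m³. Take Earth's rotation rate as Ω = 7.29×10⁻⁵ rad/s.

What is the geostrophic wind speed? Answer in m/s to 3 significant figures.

7.26 m/s

Coriolis parameter at 56°S:
f = 2Ω sin φ = 2 × 7.29×10⁻⁵ × sin 56° = 1.21×10⁻⁴ s⁻¹
Pressure gradient: |∂P/∂n| = 400 Pa / 657000 m = 6.09×10⁻⁴ Pa/m
Geostrophic balance (pressure-gradient force = Coriolis force):
V_g = (1/(fρ)) |∂P/∂n| = 6.09×10⁻⁴ / (1.21×10⁻⁴ × 0.694) = 7.26 m/s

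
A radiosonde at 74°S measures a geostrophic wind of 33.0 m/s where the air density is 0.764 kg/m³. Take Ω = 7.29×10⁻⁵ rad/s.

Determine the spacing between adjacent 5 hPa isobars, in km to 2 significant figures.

Coriolis parameter at 74°S:
f = 2Ω sin φ = 2 × 7.29×10⁻⁵ × sin 74° = 1.40×10⁻⁴ s⁻¹
Geostrophic balance rearranged: |∂P/∂n| = f ρ V_g
|∂P/∂n| = 1.40×10⁻⁴ × 0.764 × 33.0 = 3.53×10⁻³ Pa/m
Isobar spacing: Δn = ΔP/|∂P/∂n| = 500 Pa / 3.53×10⁻³ Pa/m = 141502 m ≈ 140 km

140 km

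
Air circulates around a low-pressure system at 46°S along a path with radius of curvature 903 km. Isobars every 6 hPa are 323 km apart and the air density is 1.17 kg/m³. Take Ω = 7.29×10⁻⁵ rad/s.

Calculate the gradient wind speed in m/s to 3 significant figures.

13.3 m/s

Coriolis parameter at 46°S:
f = 2Ω sin φ = 2 × 7.29×10⁻⁵ × sin 46° = 1.05×10⁻⁴ s⁻¹
Pressure gradient: |∂P/∂n| = 600 Pa / 323000 m = 1.86×10⁻³ Pa/m
Geostrophic speed: V_g = |∂P/∂n|/(fρ) = 1.86×10⁻³/(1.05×10⁻⁴ × 1.17) = 15.1 m/s
Around a low, centrifugal force acts outward with Coriolis, so pressure-gradient force balances both:
(1/ρ)|∂P/∂n| = fV + V²/R  →  V² + fR·V − fR·V_g = 0
With fR = 1.05×10⁻⁴ × 903×10³ m = 94.7 m/s:
V = [−fR + √((fR)² + 4 fR V_g)]/2 = [−94.7 + √(94.7² + 4×94.7×15.1)]/2 = 13.3 m/s
Subgeostrophic (V < V_g = 15.1 m/s), as expected around a low.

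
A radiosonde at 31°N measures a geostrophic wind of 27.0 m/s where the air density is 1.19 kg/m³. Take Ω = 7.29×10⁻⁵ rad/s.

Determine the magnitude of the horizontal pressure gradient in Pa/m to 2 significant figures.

2.4×10⁻³ Pa/m

Coriolis parameter at 31°N:
f = 2Ω sin φ = 2 × 7.29×10⁻⁵ × sin 31° = 7.51×10⁻⁵ s⁻¹
Geostrophic balance rearranged: |∂P/∂n| = f ρ V_g
|∂P/∂n| = 7.51×10⁻⁵ × 1.19 × 27.0 = 2.41×10⁻³ Pa/m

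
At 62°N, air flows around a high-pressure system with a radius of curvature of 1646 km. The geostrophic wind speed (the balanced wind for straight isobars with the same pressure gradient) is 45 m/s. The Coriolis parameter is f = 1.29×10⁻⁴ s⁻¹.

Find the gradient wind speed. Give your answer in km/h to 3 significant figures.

Around a high, pressure-gradient force acts outward with centrifugal, so Coriolis balances both:
fV = (1/ρ)|∂P/∂n| + V²/R  →  V² − fR·V + fR·V_g = 0
With fR = 1.29×10⁻⁴ × 1646×10³ m = 212 m/s:
V = [fR − √((fR)² − 4 fR V_g)]/2 = [212 − √(212² − 4×212×45)]/2 = 64.7 m/s
Supergeostrophic (V > V_g = 45 m/s), as expected around a high.
Converting: 64.7 m/s × 3.6 = 233 km/h

233 km/h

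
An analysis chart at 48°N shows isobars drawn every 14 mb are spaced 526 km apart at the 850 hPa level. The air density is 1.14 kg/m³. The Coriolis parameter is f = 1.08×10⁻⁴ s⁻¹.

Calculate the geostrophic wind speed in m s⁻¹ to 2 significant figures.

22 m s⁻¹

Pressure gradient: |∂P/∂n| = 1400 Pa / 526000 m = 2.66×10⁻³ Pa/m
Geostrophic balance (pressure-gradient force = Coriolis force):
V_g = (1/(fρ)) |∂P/∂n| = 2.66×10⁻³ / (1.08×10⁻⁴ × 1.14) = 21.6 m/s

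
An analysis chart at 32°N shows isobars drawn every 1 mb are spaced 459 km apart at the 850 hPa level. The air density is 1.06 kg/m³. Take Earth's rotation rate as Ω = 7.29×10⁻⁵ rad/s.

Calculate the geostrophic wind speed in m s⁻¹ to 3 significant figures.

2.66 m s⁻¹

Coriolis parameter at 32°N:
f = 2Ω sin φ = 2 × 7.29×10⁻⁵ × sin 32° = 7.73×10⁻⁵ s⁻¹
Pressure gradient: |∂P/∂n| = 100 Pa / 459000 m = 2.18×10⁻⁴ Pa/m
Geostrophic balance (pressure-gradient force = Coriolis force):
V_g = (1/(fρ)) |∂P/∂n| = 2.18×10⁻⁴ / (7.73×10⁻⁵ × 1.06) = 2.66 m/s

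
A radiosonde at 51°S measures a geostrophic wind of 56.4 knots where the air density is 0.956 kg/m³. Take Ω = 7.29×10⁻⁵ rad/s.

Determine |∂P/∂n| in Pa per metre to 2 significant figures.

3.1×10⁻³ Pa/m

Coriolis parameter at 51°S:
f = 2Ω sin φ = 2 × 7.29×10⁻⁵ × sin 51° = 1.13×10⁻⁴ s⁻¹
Wind speed in SI: 56.4 knots = 29.0 m/s
Geostrophic balance rearranged: |∂P/∂n| = f ρ V_g
|∂P/∂n| = 1.13×10⁻⁴ × 0.956 × 29.0 = 3.14×10⁻³ Pa/m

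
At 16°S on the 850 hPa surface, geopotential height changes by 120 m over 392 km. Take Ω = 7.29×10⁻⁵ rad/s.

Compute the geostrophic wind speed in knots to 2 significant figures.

Coriolis parameter at 16°S:
f = 2Ω sin φ = 2 × 7.29×10⁻⁵ × sin 16° = 4.02×10⁻⁵ s⁻¹
Height gradient: |∂Z/∂n| = 120 m / 392000 m = 3.06×10⁻⁴
On a pressure surface, geostrophic balance gives V_g = (g/f)|∂Z/∂n|:
V_g = 9.81 × 3.06×10⁻⁴ / 4.02×10⁻⁵ = 74.7 m/s
Converting: 74.7 m/s × 1.944 = 150 knots

150 knots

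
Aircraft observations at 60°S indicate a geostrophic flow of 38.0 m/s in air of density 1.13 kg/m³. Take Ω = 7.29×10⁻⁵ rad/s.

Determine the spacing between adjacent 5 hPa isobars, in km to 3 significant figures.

92.2 km

Coriolis parameter at 60°S:
f = 2Ω sin φ = 2 × 7.29×10⁻⁵ × sin 60° = 1.26×10⁻⁴ s⁻¹
Geostrophic balance rearranged: |∂P/∂n| = f ρ V_g
|∂P/∂n| = 1.26×10⁻⁴ × 1.13 × 38.0 = 5.42×10⁻³ Pa/m
Isobar spacing: Δn = ΔP/|∂P/∂n| = 500 Pa / 5.42×10⁻³ Pa/m = 92219 m ≈ 92.2 km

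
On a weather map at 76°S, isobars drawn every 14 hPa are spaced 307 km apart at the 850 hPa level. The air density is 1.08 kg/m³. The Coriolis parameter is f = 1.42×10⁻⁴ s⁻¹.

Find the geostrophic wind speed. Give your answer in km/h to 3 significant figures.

107 km/h

Pressure gradient: |∂P/∂n| = 1400 Pa / 307000 m = 4.56×10⁻³ Pa/m
Geostrophic balance (pressure-gradient force = Coriolis force):
V_g = (1/(fρ)) |∂P/∂n| = 4.56×10⁻³ / (1.42×10⁻⁴ × 1.08) = 29.7 m/s
Converting: 29.7 m/s × 3.6 = 107 km/h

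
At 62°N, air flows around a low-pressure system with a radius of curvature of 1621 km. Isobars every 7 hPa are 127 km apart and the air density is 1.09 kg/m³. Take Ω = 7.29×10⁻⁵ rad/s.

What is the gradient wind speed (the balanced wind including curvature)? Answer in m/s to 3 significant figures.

Coriolis parameter at 62°N:
f = 2Ω sin φ = 2 × 7.29×10⁻⁵ × sin 62° = 1.29×10⁻⁴ s⁻¹
Pressure gradient: |∂P/∂n| = 700 Pa / 127000 m = 5.51×10⁻³ Pa/m
Geostrophic speed: V_g = |∂P/∂n|/(fρ) = 5.51×10⁻³/(1.29×10⁻⁴ × 1.09) = 39.3 m/s
Around a low, centrifugal force acts outward with Coriolis, so pressure-gradient force balances both:
(1/ρ)|∂P/∂n| = fV + V²/R  →  V² + fR·V − fR·V_g = 0
With fR = 1.29×10⁻⁴ × 1621×10³ m = 209 m/s:
V = [−fR + √((fR)² + 4 fR V_g)]/2 = [−209 + √(209² + 4×209×39.3)]/2 = 33.8 m/s
Subgeostrophic (V < V_g = 39.3 m/s), as expected around a low.

33.8 m/s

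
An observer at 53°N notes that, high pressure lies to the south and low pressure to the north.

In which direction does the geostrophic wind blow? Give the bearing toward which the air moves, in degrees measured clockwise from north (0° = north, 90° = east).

The pressure-gradient force points toward the north (bearing 000°).
Geostrophic balance: in the Northern Hemisphere the Coriolis force deflects motion to the right, so the geostrophic wind blows 90° to the right of the pressure-gradient force (low pressure on the left).
Rotating 000° by 90° clockwise gives 090° — the wind blows toward the east.

090°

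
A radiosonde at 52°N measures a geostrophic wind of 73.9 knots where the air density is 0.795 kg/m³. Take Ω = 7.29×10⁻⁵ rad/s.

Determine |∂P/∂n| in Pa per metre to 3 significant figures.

3.47×10⁻³ Pa/m

Coriolis parameter at 52°N:
f = 2Ω sin φ = 2 × 7.29×10⁻⁵ × sin 52° = 1.15×10⁻⁴ s⁻¹
Wind speed in SI: 73.9 knots = 38.0 m/s
Geostrophic balance rearranged: |∂P/∂n| = f ρ V_g
|∂P/∂n| = 1.15×10⁻⁴ × 0.795 × 38.0 = 3.47×10⁻³ Pa/m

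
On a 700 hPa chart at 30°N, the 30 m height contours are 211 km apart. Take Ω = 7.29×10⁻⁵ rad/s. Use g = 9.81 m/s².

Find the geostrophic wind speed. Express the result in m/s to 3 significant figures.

Coriolis parameter at 30°N:
f = 2Ω sin φ = 2 × 7.29×10⁻⁵ × sin 30° = 7.29×10⁻⁵ s⁻¹
Height gradient: |∂Z/∂n| = 30 m / 211000 m = 1.42×10⁻⁴
On a pressure surface, geostrophic balance gives V_g = (g/f)|∂Z/∂n|:
V_g = 9.81 × 1.42×10⁻⁴ / 7.29×10⁻⁵ = 19.1 m/s

19.1 m/s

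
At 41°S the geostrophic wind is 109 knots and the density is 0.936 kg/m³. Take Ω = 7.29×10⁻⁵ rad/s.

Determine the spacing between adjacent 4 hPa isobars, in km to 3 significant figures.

Coriolis parameter at 41°S:
f = 2Ω sin φ = 2 × 7.29×10⁻⁵ × sin 41° = 9.57×10⁻⁵ s⁻¹
Wind speed in SI: 109 knots = 56.1 m/s
Geostrophic balance rearranged: |∂P/∂n| = f ρ V_g
|∂P/∂n| = 9.57×10⁻⁵ × 0.936 × 56.1 = 5.02×10⁻³ Pa/m
Isobar spacing: Δn = ΔP/|∂P/∂n| = 400 Pa / 5.02×10⁻³ Pa/m = 79674 m ≈ 79.7 km

79.7 km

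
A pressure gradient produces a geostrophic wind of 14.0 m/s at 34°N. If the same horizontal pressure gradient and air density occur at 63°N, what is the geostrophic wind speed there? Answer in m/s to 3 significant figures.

8.79 m/s

With the same pressure gradient and density, V_g ∝ 1/f ∝ 1/sin φ.
V₂ = V₁ · sin φ₁ / sin φ₂ = 14.0 × sin 34° / sin 63°
V₂ = 14.0 × 0.5592/0.8910 = 8.79 m/s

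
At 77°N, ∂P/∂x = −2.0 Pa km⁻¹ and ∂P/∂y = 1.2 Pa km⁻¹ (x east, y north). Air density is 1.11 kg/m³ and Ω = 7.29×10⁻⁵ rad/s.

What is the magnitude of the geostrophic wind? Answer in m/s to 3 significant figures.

14.8 m/s

Coriolis parameter at 77°N:
f = 2Ω sin φ = 2 × 7.29×10⁻⁵ × sin 77° = 1.42×10⁻⁴ s⁻¹
Component geostrophic relations (x east, y north):
u_g = −(1/(fρ)) ∂P/∂y,  v_g = (1/(fρ)) ∂P/∂x
u_g = −(1.2×10⁻³)/(1.42×10⁻⁴ × 1.11) = −7.61 m/s;  v_g = (−2.0×10⁻³)/(1.42×10⁻⁴ × 1.11) = −12.7 m/s
|V_g| = √(u_g² + v_g²) = 14.8 m/s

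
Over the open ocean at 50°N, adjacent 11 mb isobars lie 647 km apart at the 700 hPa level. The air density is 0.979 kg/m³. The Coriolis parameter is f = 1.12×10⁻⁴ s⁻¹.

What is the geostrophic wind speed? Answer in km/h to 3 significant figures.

55.8 km/h

Pressure gradient: |∂P/∂n| = 1100 Pa / 647000 m = 1.70×10⁻³ Pa/m
Geostrophic balance (pressure-gradient force = Coriolis force):
V_g = (1/(fρ)) |∂P/∂n| = 1.70×10⁻³ / (1.12×10⁻⁴ × 0.979) = 15.5 m/s
Converting: 15.5 m/s × 3.6 = 55.8 km/h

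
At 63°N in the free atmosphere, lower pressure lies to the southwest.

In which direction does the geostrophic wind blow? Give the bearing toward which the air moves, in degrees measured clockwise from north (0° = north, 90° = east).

The pressure-gradient force points toward the southwest (bearing 225°).
Geostrophic balance: in the Northern Hemisphere the Coriolis force deflects motion to the right, so the geostrophic wind blows 90° to the right of the pressure-gradient force (low pressure on the left).
Rotating 225° by 90° clockwise gives 315° — the wind blows toward the northwest.

315°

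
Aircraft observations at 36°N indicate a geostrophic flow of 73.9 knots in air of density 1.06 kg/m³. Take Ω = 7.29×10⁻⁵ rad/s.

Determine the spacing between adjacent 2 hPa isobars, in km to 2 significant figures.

58 km

Coriolis parameter at 36°N:
f = 2Ω sin φ = 2 × 7.29×10⁻⁵ × sin 36° = 8.57×10⁻⁵ s⁻¹
Wind speed in SI: 73.9 knots = 38.0 m/s
Geostrophic balance rearranged: |∂P/∂n| = f ρ V_g
|∂P/∂n| = 8.57×10⁻⁵ × 1.06 × 38.0 = 3.45×10⁻³ Pa/m
Isobar spacing: Δn = ΔP/|∂P/∂n| = 200 Pa / 3.45×10⁻³ Pa/m = 57912 m ≈ 58 km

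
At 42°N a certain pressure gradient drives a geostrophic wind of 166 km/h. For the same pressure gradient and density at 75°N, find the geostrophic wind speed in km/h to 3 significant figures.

115 km/h

With the same pressure gradient and density, V_g ∝ 1/f ∝ 1/sin φ.
V₂ = V₁ · sin φ₁ / sin φ₂ = 166 × sin 42° / sin 75°
V₂ = 166 × 0.6691/0.9659 = 115 km/h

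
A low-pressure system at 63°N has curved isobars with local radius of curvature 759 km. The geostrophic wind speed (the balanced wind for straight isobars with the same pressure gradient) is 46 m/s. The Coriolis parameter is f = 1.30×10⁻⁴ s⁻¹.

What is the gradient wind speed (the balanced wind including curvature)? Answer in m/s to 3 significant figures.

34.2 m/s

Around a low, centrifugal force acts outward with Coriolis, so pressure-gradient force balances both:
(1/ρ)|∂P/∂n| = fV + V²/R  →  V² + fR·V − fR·V_g = 0
With fR = 1.30×10⁻⁴ × 759×10³ m = 98.7 m/s:
V = [−fR + √((fR)² + 4 fR V_g)]/2 = [−98.7 + √(98.7² + 4×98.7×46)]/2 = 34.2 m/s
Subgeostrophic (V < V_g = 46 m/s), as expected around a low.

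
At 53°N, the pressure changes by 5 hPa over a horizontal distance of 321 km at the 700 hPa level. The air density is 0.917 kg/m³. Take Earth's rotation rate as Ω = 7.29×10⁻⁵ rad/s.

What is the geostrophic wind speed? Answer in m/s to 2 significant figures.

Coriolis parameter at 53°N:
f = 2Ω sin φ = 2 × 7.29×10⁻⁵ × sin 53° = 1.16×10⁻⁴ s⁻¹
Pressure gradient: |∂P/∂n| = 500 Pa / 321000 m = 1.56×10⁻³ Pa/m
Geostrophic balance (pressure-gradient force = Coriolis force):
V_g = (1/(fρ)) |∂P/∂n| = 1.56×10⁻³ / (1.16×10⁻⁴ × 0.917) = 14.6 m/s

15 m/s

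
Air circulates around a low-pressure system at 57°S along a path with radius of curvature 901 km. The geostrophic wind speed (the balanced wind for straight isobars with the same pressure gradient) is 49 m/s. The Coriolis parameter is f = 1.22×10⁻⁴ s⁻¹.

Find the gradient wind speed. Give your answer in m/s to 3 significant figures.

36.7 m/s

Around a low, centrifugal force acts outward with Coriolis, so pressure-gradient force balances both:
(1/ρ)|∂P/∂n| = fV + V²/R  →  V² + fR·V − fR·V_g = 0
With fR = 1.22×10⁻⁴ × 901×10³ m = 110 m/s:
V = [−fR + √((fR)² + 4 fR V_g)]/2 = [−110 + √(110² + 4×110×49)]/2 = 36.7 m/s
Subgeostrophic (V < V_g = 49 m/s), as expected around a low.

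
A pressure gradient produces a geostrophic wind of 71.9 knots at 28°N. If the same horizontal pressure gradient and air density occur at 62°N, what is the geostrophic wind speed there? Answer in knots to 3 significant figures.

With the same pressure gradient and density, V_g ∝ 1/f ∝ 1/sin φ.
V₂ = V₁ · sin φ₁ / sin φ₂ = 71.9 × sin 28° / sin 62°
V₂ = 71.9 × 0.4695/0.8829 = 38.2 knots

38.2 knots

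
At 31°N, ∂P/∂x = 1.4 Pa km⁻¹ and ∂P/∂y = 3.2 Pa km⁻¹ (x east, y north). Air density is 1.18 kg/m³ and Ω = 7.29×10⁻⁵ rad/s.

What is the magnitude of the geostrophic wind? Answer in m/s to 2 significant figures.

39 m/s

Coriolis parameter at 31°N:
f = 2Ω sin φ = 2 × 7.29×10⁻⁵ × sin 31° = 7.51×10⁻⁵ s⁻¹
Component geostrophic relations (x east, y north):
u_g = −(1/(fρ)) ∂P/∂y,  v_g = (1/(fρ)) ∂P/∂x
u_g = −(3.2×10⁻³)/(7.51×10⁻⁵ × 1.18) = −36.1 m/s;  v_g = (1.4×10⁻³)/(7.51×10⁻⁵ × 1.18) = 15.8 m/s
|V_g| = √(u_g² + v_g²) = 39.4 m/s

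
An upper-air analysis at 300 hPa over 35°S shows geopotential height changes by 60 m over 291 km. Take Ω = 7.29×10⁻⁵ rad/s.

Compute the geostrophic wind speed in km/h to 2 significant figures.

Coriolis parameter at 35°S:
f = 2Ω sin φ = 2 × 7.29×10⁻⁵ × sin 35° = 8.36×10⁻⁵ s⁻¹
Height gradient: |∂Z/∂n| = 60 m / 291000 m = 2.06×10⁻⁴
On a pressure surface, geostrophic balance gives V_g = (g/f)|∂Z/∂n|:
V_g = 9.81 × 2.06×10⁻⁴ / 8.36×10⁻⁵ = 24.2 m/s
Converting: 24.2 m/s × 3.6 = 87 km/h

87 km/h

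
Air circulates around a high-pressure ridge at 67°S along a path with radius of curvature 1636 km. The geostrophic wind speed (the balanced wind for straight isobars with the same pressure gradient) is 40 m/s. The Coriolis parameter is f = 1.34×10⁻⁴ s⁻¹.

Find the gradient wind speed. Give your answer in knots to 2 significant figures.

Around a high, pressure-gradient force acts outward with centrifugal, so Coriolis balances both:
fV = (1/ρ)|∂P/∂n| + V²/R  →  V² − fR·V + fR·V_g = 0
With fR = 1.34×10⁻⁴ × 1636×10³ m = 219 m/s:
V = [fR − √((fR)² − 4 fR V_g)]/2 = [219 − √(219² − 4×219×40)]/2 = 52.6 m/s
Supergeostrophic (V > V_g = 40 m/s), as expected around a high.
Converting: 52.6 m/s × 1.944 = 100 knots

100 knots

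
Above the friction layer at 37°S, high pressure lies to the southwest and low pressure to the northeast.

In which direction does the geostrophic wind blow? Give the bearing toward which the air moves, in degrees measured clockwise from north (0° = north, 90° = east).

315°

The pressure-gradient force points toward the northeast (bearing 045°).
Geostrophic balance: in the Southern Hemisphere the Coriolis force deflects motion to the left, so the geostrophic wind blows 90° to the left of the pressure-gradient force (low pressure on the right).
Rotating 045° by 90° counterclockwise gives 315° — the wind blows toward the northwest.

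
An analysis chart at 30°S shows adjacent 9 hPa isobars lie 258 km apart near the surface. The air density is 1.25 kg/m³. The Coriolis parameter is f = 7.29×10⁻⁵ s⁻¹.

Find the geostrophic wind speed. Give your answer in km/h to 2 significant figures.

Pressure gradient: |∂P/∂n| = 900 Pa / 258000 m = 3.49×10⁻³ Pa/m
Geostrophic balance (pressure-gradient force = Coriolis force):
V_g = (1/(fρ)) |∂P/∂n| = 3.49×10⁻³ / (7.29×10⁻⁵ × 1.25) = 38.3 m/s
Converting: 38.3 m/s × 3.6 = 140 km/h

140 km/h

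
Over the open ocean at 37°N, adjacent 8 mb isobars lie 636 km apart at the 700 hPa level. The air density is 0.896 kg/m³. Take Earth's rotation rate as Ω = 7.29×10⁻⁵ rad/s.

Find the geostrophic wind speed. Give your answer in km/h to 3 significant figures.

57.6 km/h

Coriolis parameter at 37°N:
f = 2Ω sin φ = 2 × 7.29×10⁻⁵ × sin 37° = 8.77×10⁻⁵ s⁻¹
Pressure gradient: |∂P/∂n| = 800 Pa / 636000 m = 1.26×10⁻³ Pa/m
Geostrophic balance (pressure-gradient force = Coriolis force):
V_g = (1/(fρ)) |∂P/∂n| = 1.26×10⁻³ / (8.77×10⁻⁵ × 0.896) = 16.0 m/s
Converting: 16.0 m/s × 3.6 = 57.6 km/h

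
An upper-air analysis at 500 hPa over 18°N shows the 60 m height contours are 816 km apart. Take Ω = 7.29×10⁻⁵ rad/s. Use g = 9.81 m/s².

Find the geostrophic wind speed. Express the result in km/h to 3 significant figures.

57.6 km/h

Coriolis parameter at 18°N:
f = 2Ω sin φ = 2 × 7.29×10⁻⁵ × sin 18° = 4.51×10⁻⁵ s⁻¹
Height gradient: |∂Z/∂n| = 60 m / 816000 m = 7.35×10⁻⁵
On a pressure surface, geostrophic balance gives V_g = (g/f)|∂Z/∂n|:
V_g = 9.81 × 7.35×10⁻⁵ / 4.51×10⁻⁵ = 16.0 m/s
Converting: 16.0 m/s × 3.6 = 57.6 km/h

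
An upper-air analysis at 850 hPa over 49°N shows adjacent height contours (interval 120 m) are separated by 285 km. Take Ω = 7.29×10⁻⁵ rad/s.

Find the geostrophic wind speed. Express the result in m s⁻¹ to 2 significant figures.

38 m s⁻¹

Coriolis parameter at 49°N:
f = 2Ω sin φ = 2 × 7.29×10⁻⁵ × sin 49° = 1.10×10⁻⁴ s⁻¹
Height gradient: |∂Z/∂n| = 120 m / 285000 m = 4.21×10⁻⁴
On a pressure surface, geostrophic balance gives V_g = (g/f)|∂Z/∂n|:
V_g = 9.81 × 4.21×10⁻⁴ / 1.10×10⁻⁴ = 37.5 m/s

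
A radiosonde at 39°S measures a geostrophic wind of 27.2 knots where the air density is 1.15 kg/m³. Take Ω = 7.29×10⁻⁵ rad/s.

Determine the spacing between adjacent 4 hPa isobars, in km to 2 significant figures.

270 km

Coriolis parameter at 39°S:
f = 2Ω sin φ = 2 × 7.29×10⁻⁵ × sin 39° = 9.18×10⁻⁵ s⁻¹
Wind speed in SI: 27.2 knots = 14.0 m/s
Geostrophic balance rearranged: |∂P/∂n| = f ρ V_g
|∂P/∂n| = 9.18×10⁻⁵ × 1.15 × 14.0 = 1.48×10⁻³ Pa/m
Isobar spacing: Δn = ΔP/|∂P/∂n| = 400 Pa / 1.48×10⁻³ Pa/m = 270910 m ≈ 270 km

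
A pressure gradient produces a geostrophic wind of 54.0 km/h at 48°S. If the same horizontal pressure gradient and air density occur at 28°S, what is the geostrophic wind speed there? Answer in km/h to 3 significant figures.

With the same pressure gradient and density, V_g ∝ 1/f ∝ 1/sin φ.
V₂ = V₁ · sin φ₁ / sin φ₂ = 54.0 × sin 48° / sin 28°
V₂ = 54.0 × 0.7431/0.4695 = 85.5 km/h

85.5 km/h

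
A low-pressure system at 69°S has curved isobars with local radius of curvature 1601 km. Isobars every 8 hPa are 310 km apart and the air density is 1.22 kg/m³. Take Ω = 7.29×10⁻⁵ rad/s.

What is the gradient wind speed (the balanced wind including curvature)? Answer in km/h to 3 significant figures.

Coriolis parameter at 69°S:
f = 2Ω sin φ = 2 × 7.29×10⁻⁵ × sin 69° = 1.36×10⁻⁴ s⁻¹
Pressure gradient: |∂P/∂n| = 800 Pa / 310000 m = 2.58×10⁻³ Pa/m
Geostrophic speed: V_g = |∂P/∂n|/(fρ) = 2.58×10⁻³/(1.36×10⁻⁴ × 1.22) = 15.5 m/s
Around a low, centrifugal force acts outward with Coriolis, so pressure-gradient force balances both:
(1/ρ)|∂P/∂n| = fV + V²/R  →  V² + fR·V − fR·V_g = 0
With fR = 1.36×10⁻⁴ × 1601×10³ m = 218 m/s:
V = [−fR + √((fR)² + 4 fR V_g)]/2 = [−218 + √(218² + 4×218×15.5)]/2 = 14.6 m/s
Subgeostrophic (V < V_g = 15.5 m/s), as expected around a low.
Converting: 14.6 m/s × 3.6 = 52.4 km/h

52.4 km/h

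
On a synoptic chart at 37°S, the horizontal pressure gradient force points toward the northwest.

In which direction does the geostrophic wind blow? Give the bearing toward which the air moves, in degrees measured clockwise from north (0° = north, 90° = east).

The pressure-gradient force points toward the northwest (bearing 315°).
Geostrophic balance: in the Southern Hemisphere the Coriolis force deflects motion to the left, so the geostrophic wind blows 90° to the left of the pressure-gradient force (low pressure on the right).
Rotating 315° by 90° counterclockwise gives 225° — the wind blows toward the southwest.

225°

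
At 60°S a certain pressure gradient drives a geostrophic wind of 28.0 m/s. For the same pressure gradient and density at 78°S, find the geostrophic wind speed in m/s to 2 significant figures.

25 m/s

With the same pressure gradient and density, V_g ∝ 1/f ∝ 1/sin φ.
V₂ = V₁ · sin φ₁ / sin φ₂ = 28.0 × sin 60° / sin 78°
V₂ = 28.0 × 0.8660/0.9781 = 25 m/s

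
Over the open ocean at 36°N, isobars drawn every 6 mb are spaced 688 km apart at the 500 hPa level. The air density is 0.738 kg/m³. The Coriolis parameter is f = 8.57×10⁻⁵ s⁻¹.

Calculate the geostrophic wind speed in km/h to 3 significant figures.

49.6 km/h

Pressure gradient: |∂P/∂n| = 600 Pa / 688000 m = 8.72×10⁻⁴ Pa/m
Geostrophic balance (pressure-gradient force = Coriolis force):
V_g = (1/(fρ)) |∂P/∂n| = 8.72×10⁻⁴ / (8.57×10⁻⁵ × 0.738) = 13.8 m/s
Converting: 13.8 m/s × 3.6 = 49.6 km/h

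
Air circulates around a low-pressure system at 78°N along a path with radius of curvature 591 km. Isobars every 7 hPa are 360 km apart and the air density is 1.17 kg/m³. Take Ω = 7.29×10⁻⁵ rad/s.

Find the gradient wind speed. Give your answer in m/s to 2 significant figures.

Coriolis parameter at 78°N:
f = 2Ω sin φ = 2 × 7.29×10⁻⁵ × sin 78° = 1.43×10⁻⁴ s⁻¹
Pressure gradient: |∂P/∂n| = 700 Pa / 360000 m = 1.94×10⁻³ Pa/m
Geostrophic speed: V_g = |∂P/∂n|/(fρ) = 1.94×10⁻³/(1.43×10⁻⁴ × 1.17) = 11.7 m/s
Around a low, centrifugal force acts outward with Coriolis, so pressure-gradient force balances both:
(1/ρ)|∂P/∂n| = fV + V²/R  →  V² + fR·V − fR·V_g = 0
With fR = 1.43×10⁻⁴ × 591×10³ m = 84.3 m/s:
V = [−fR + √((fR)² + 4 fR V_g)]/2 = [−84.3 + √(84.3² + 4×84.3×11.7)]/2 = 10.4 m/s
Subgeostrophic (V < V_g = 11.7 m/s), as expected around a low.

10 m/s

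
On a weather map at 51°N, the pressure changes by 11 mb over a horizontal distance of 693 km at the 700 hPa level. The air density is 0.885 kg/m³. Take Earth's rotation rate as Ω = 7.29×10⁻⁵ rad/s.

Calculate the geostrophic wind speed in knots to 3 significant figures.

30.8 knots

Coriolis parameter at 51°N:
f = 2Ω sin φ = 2 × 7.29×10⁻⁵ × sin 51° = 1.13×10⁻⁴ s⁻¹
Pressure gradient: |∂P/∂n| = 1100 Pa / 693000 m = 1.59×10⁻³ Pa/m
Geostrophic balance (pressure-gradient force = Coriolis force):
V_g = (1/(fρ)) |∂P/∂n| = 1.59×10⁻³ / (1.13×10⁻⁴ × 0.885) = 15.8 m/s
Converting: 15.8 m/s × 1.944 = 30.8 knots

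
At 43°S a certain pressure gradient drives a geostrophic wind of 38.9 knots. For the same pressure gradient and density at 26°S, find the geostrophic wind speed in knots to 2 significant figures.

61 knots

With the same pressure gradient and density, V_g ∝ 1/f ∝ 1/sin φ.
V₂ = V₁ · sin φ₁ / sin φ₂ = 38.9 × sin 43° / sin 26°
V₂ = 38.9 × 0.6820/0.4384 = 61 knots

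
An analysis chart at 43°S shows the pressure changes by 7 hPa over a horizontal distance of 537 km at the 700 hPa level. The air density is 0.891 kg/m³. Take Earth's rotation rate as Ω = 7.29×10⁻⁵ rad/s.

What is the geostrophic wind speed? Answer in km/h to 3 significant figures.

53.0 km/h

Coriolis parameter at 43°S:
f = 2Ω sin φ = 2 × 7.29×10⁻⁵ × sin 43° = 9.94×10⁻⁵ s⁻¹
Pressure gradient: |∂P/∂n| = 700 Pa / 537000 m = 1.30×10⁻³ Pa/m
Geostrophic balance (pressure-gradient force = Coriolis force):
V_g = (1/(fρ)) |∂P/∂n| = 1.30×10⁻³ / (9.94×10⁻⁵ × 0.891) = 14.7 m/s
Converting: 14.7 m/s × 3.6 = 53.0 km/h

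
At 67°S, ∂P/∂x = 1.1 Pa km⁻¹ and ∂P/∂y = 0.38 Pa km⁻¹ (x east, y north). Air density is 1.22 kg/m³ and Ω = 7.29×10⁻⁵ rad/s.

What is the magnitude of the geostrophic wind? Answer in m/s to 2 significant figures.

Coriolis parameter at 67°S:
f = 2Ω sin φ = 2 × 7.29×10⁻⁵ × sin 67° = 1.34×10⁻⁴ s⁻¹
In the Southern Hemisphere f is negative: f = −1.34×10⁻⁴ s⁻¹.
Component geostrophic relations (x east, y north):
u_g = −(1/(fρ)) ∂P/∂y,  v_g = (1/(fρ)) ∂P/∂x
u_g = −(0.38×10⁻³)/(−1.34×10⁻⁴ × 1.22) = 2.32 m/s;  v_g = (1.1×10⁻³)/(−1.34×10⁻⁴ × 1.22) = −6.72 m/s
|V_g| = √(u_g² + v_g²) = 7.11 m/s

7.1 m/s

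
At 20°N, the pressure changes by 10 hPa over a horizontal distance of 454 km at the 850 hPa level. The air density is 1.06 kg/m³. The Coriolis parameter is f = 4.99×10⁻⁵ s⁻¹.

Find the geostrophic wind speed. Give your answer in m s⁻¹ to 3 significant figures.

Pressure gradient: |∂P/∂n| = 1000 Pa / 454000 m = 2.20×10⁻³ Pa/m
Geostrophic balance (pressure-gradient force = Coriolis force):
V_g = (1/(fρ)) |∂P/∂n| = 2.20×10⁻³ / (4.99×10⁻⁵ × 1.06) = 41.6 m/s

41.6 m s⁻¹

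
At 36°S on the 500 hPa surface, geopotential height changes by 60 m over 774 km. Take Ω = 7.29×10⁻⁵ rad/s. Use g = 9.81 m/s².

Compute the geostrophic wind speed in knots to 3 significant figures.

Coriolis parameter at 36°S:
f = 2Ω sin φ = 2 × 7.29×10⁻⁵ × sin 36° = 8.57×10⁻⁵ s⁻¹
Height gradient: |∂Z/∂n| = 60 m / 774000 m = 7.75×10⁻⁵
On a pressure surface, geostrophic balance gives V_g = (g/f)|∂Z/∂n|:
V_g = 9.81 × 7.75×10⁻⁵ / 8.57×10⁻⁵ = 8.87 m/s
Converting: 8.87 m/s × 1.944 = 17.2 knots

17.2 knots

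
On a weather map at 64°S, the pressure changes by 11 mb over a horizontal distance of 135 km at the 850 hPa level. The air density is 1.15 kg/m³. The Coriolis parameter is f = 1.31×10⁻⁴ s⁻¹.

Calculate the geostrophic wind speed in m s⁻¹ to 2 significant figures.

54 m s⁻¹

Pressure gradient: |∂P/∂n| = 1100 Pa / 135000 m = 8.15×10⁻³ Pa/m
Geostrophic balance (pressure-gradient force = Coriolis force):
V_g = (1/(fρ)) |∂P/∂n| = 8.15×10⁻³ / (1.31×10⁻⁴ × 1.15) = 54.1 m/s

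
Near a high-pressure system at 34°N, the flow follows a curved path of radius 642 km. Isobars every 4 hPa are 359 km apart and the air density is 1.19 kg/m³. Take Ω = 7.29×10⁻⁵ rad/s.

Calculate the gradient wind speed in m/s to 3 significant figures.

Coriolis parameter at 34°N:
f = 2Ω sin φ = 2 × 7.29×10⁻⁵ × sin 34° = 8.15×10⁻⁵ s⁻¹
Pressure gradient: |∂P/∂n| = 400 Pa / 359000 m = 1.11×10⁻³ Pa/m
Geostrophic speed: V_g = |∂P/∂n|/(fρ) = 1.11×10⁻³/(8.15×10⁻⁵ × 1.19) = 11.5 m/s
Around a high, pressure-gradient force acts outward with centrifugal, so Coriolis balances both:
fV = (1/ρ)|∂P/∂n| + V²/R  →  V² − fR·V + fR·V_g = 0
With fR = 8.15×10⁻⁵ × 642×10³ m = 52.3 m/s:
V = [fR − √((fR)² − 4 fR V_g)]/2 = [52.3 − √(52.3² − 4×52.3×11.5)]/2 = 17 m/s
Supergeostrophic (V > V_g = 11.5 m/s), as expected around a high.

17.0 m/s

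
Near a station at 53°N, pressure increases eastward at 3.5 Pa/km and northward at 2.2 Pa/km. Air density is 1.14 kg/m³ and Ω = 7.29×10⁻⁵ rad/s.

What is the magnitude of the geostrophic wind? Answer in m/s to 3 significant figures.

31.1 m/s

Coriolis parameter at 53°N:
f = 2Ω sin φ = 2 × 7.29×10⁻⁵ × sin 53° = 1.16×10⁻⁴ s⁻¹
Component geostrophic relations (x east, y north):
u_g = −(1/(fρ)) ∂P/∂y,  v_g = (1/(fρ)) ∂P/∂x
u_g = −(2.2×10⁻³)/(1.16×10⁻⁴ × 1.14) = −16.6 m/s;  v_g = (3.5×10⁻³)/(1.16×10⁻⁴ × 1.14) = 26.4 m/s
|V_g| = √(u_g² + v_g²) = 31.1 m/s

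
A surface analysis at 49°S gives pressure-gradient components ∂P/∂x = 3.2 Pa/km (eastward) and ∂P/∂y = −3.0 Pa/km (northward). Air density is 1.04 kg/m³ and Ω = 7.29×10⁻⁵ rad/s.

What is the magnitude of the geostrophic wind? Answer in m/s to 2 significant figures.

38 m/s

Coriolis parameter at 49°S:
f = 2Ω sin φ = 2 × 7.29×10⁻⁵ × sin 49° = 1.10×10⁻⁴ s⁻¹
In the Southern Hemisphere f is negative: f = −1.10×10⁻⁴ s⁻¹.
Component geostrophic relations (x east, y north):
u_g = −(1/(fρ)) ∂P/∂y,  v_g = (1/(fρ)) ∂P/∂x
u_g = −(−3.0×10⁻³)/(−1.10×10⁻⁴ × 1.04) = −26.2 m/s;  v_g = (3.2×10⁻³)/(−1.10×10⁻⁴ × 1.04) = −28.0 m/s
|V_g| = √(u_g² + v_g²) = 38.3 m/s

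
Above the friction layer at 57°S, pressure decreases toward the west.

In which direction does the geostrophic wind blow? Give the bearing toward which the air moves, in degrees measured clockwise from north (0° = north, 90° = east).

180°

The pressure-gradient force points toward the west (bearing 270°).
Geostrophic balance: in the Southern Hemisphere the Coriolis force deflects motion to the left, so the geostrophic wind blows 90° to the left of the pressure-gradient force (low pressure on the right).
Rotating 270° by 90° counterclockwise gives 180° — the wind blows toward the south.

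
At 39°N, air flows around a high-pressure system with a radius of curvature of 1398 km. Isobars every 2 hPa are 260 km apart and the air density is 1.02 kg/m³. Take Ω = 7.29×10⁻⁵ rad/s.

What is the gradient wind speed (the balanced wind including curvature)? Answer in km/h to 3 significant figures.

31.8 km/h

Coriolis parameter at 39°N:
f = 2Ω sin φ = 2 × 7.29×10⁻⁵ × sin 39° = 9.18×10⁻⁵ s⁻¹
Pressure gradient: |∂P/∂n| = 200 Pa / 260000 m = 7.69×10⁻⁴ Pa/m
Geostrophic speed: V_g = |∂P/∂n|/(fρ) = 7.69×10⁻⁴/(9.18×10⁻⁵ × 1.02) = 8.22 m/s
Around a high, pressure-gradient force acts outward with centrifugal, so Coriolis balances both:
fV = (1/ρ)|∂P/∂n| + V²/R  →  V² − fR·V + fR·V_g = 0
With fR = 9.18×10⁻⁵ × 1398×10³ m = 128 m/s:
V = [fR − √((fR)² − 4 fR V_g)]/2 = [128 − √(128² − 4×128×8.22)]/2 = 8.83 m/s
Supergeostrophic (V > V_g = 8.22 m/s), as expected around a high.
Converting: 8.83 m/s × 3.6 = 31.8 km/h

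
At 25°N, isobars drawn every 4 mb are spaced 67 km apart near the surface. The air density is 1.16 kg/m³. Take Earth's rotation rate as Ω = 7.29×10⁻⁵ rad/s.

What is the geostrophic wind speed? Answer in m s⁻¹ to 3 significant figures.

83.5 m s⁻¹

Coriolis parameter at 25°N:
f = 2Ω sin φ = 2 × 7.29×10⁻⁵ × sin 25° = 6.16×10⁻⁵ s⁻¹
Pressure gradient: |∂P/∂n| = 400 Pa / 67000 m = 5.97×10⁻³ Pa/m
Geostrophic balance (pressure-gradient force = Coriolis force):
V_g = (1/(fρ)) |∂P/∂n| = 5.97×10⁻³ / (6.16×10⁻⁵ × 1.16) = 83.5 m/s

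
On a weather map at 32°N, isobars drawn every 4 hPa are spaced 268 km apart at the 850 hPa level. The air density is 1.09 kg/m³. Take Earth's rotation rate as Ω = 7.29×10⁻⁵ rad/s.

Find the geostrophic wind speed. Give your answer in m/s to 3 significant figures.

Coriolis parameter at 32°N:
f = 2Ω sin φ = 2 × 7.29×10⁻⁵ × sin 32° = 7.73×10⁻⁵ s⁻¹
Pressure gradient: |∂P/∂n| = 400 Pa / 268000 m = 1.49×10⁻³ Pa/m
Geostrophic balance (pressure-gradient force = Coriolis force):
V_g = (1/(fρ)) |∂P/∂n| = 1.49×10⁻³ / (7.73×10⁻⁵ × 1.09) = 17.7 m/s

17.7 m/s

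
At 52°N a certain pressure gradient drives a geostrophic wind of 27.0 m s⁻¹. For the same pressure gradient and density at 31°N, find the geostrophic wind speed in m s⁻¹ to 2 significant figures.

With the same pressure gradient and density, V_g ∝ 1/f ∝ 1/sin φ.
V₂ = V₁ · sin φ₁ / sin φ₂ = 27.0 × sin 52° / sin 31°
V₂ = 27.0 × 0.7880/0.5150 = 41 m s⁻¹

41 m s⁻¹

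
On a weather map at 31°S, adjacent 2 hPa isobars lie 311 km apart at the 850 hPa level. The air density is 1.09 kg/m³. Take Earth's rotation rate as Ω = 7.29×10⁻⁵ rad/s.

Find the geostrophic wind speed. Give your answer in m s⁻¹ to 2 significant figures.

7.9 m s⁻¹

Coriolis parameter at 31°S:
f = 2Ω sin φ = 2 × 7.29×10⁻⁵ × sin 31° = 7.51×10⁻⁵ s⁻¹
Pressure gradient: |∂P/∂n| = 200 Pa / 311000 m = 6.43×10⁻⁴ Pa/m
Geostrophic balance (pressure-gradient force = Coriolis force):
V_g = (1/(fρ)) |∂P/∂n| = 6.43×10⁻⁴ / (7.51×10⁻⁵ × 1.09) = 7.86 m/s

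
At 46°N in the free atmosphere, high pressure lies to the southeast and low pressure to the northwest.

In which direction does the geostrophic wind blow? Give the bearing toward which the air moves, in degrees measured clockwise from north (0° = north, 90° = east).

The pressure-gradient force points toward the northwest (bearing 315°).
Geostrophic balance: in the Northern Hemisphere the Coriolis force deflects motion to the right, so the geostrophic wind blows 90° to the right of the pressure-gradient force (low pressure on the left).
Rotating 315° by 90° clockwise gives 045° — the wind blows toward the northeast.

045°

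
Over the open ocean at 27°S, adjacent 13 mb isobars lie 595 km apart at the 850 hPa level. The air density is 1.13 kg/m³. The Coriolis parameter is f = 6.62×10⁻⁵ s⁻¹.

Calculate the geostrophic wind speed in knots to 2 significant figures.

57 knots

Pressure gradient: |∂P/∂n| = 1300 Pa / 595000 m = 2.18×10⁻³ Pa/m
Geostrophic balance (pressure-gradient force = Coriolis force):
V_g = (1/(fρ)) |∂P/∂n| = 2.18×10⁻³ / (6.62×10⁻⁵ × 1.13) = 29.2 m/s
Converting: 29.2 m/s × 1.944 = 57 knots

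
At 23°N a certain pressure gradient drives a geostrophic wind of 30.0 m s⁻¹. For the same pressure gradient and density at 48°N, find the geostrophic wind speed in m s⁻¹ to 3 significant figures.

15.8 m s⁻¹

With the same pressure gradient and density, V_g ∝ 1/f ∝ 1/sin φ.
V₂ = V₁ · sin φ₁ / sin φ₂ = 30.0 × sin 23° / sin 48°
V₂ = 30.0 × 0.3907/0.7431 = 15.8 m s⁻¹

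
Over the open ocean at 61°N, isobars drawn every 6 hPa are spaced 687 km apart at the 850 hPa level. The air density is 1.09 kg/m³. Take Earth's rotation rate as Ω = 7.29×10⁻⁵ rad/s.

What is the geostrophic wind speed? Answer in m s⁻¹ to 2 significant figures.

6.3 m s⁻¹

Coriolis parameter at 61°N:
f = 2Ω sin φ = 2 × 7.29×10⁻⁵ × sin 61° = 1.28×10⁻⁴ s⁻¹
Pressure gradient: |∂P/∂n| = 600 Pa / 687000 m = 8.73×10⁻⁴ Pa/m
Geostrophic balance (pressure-gradient force = Coriolis force):
V_g = (1/(fρ)) |∂P/∂n| = 8.73×10⁻⁴ / (1.28×10⁻⁴ × 1.09) = 6.28 m/s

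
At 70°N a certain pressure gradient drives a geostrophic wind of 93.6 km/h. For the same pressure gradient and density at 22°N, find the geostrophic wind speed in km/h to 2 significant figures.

230 km/h

With the same pressure gradient and density, V_g ∝ 1/f ∝ 1/sin φ.
V₂ = V₁ · sin φ₁ / sin φ₂ = 93.6 × sin 70° / sin 22°
V₂ = 93.6 × 0.9397/0.3746 = 230 km/h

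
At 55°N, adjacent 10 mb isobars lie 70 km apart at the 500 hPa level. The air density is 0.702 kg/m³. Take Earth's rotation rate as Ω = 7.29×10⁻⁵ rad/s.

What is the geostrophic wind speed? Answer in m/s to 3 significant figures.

Coriolis parameter at 55°N:
f = 2Ω sin φ = 2 × 7.29×10⁻⁵ × sin 55° = 1.19×10⁻⁴ s⁻¹
Pressure gradient: |∂P/∂n| = 1000 Pa / 70000 m = 1.43×10⁻² Pa/m
Geostrophic balance (pressure-gradient force = Coriolis force):
V_g = (1/(fρ)) |∂P/∂n| = 1.43×10⁻² / (1.19×10⁻⁴ × 0.702) = 170 m/s

170 m/s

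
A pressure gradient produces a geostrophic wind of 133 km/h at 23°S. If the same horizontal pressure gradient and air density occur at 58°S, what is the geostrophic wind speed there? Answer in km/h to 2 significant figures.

61 km/h

With the same pressure gradient and density, V_g ∝ 1/f ∝ 1/sin φ.
V₂ = V₁ · sin φ₁ / sin φ₂ = 133 × sin 23° / sin 58°
V₂ = 133 × 0.3907/0.8480 = 61 km/h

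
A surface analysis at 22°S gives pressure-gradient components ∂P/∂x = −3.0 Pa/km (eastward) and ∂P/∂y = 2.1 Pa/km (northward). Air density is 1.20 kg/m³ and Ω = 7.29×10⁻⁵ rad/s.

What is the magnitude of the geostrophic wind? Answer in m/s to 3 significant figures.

55.9 m/s

Coriolis parameter at 22°S:
f = 2Ω sin φ = 2 × 7.29×10⁻⁵ × sin 22° = 5.46×10⁻⁵ s⁻¹
In the Southern Hemisphere f is negative: f = −5.46×10⁻⁵ s⁻¹.
Component geostrophic relations (x east, y north):
u_g = −(1/(fρ)) ∂P/∂y,  v_g = (1/(fρ)) ∂P/∂x
u_g = −(2.1×10⁻³)/(−5.46×10⁻⁵ × 1.20) = 32.0 m/s;  v_g = (−3.0×10⁻³)/(−5.46×10⁻⁵ × 1.20) = 45.8 m/s
|V_g| = √(u_g² + v_g²) = 55.9 m/s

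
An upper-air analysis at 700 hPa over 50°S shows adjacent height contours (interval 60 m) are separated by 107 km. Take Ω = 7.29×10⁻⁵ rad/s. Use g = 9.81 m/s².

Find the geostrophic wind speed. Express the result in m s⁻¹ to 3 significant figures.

49.3 m s⁻¹

Coriolis parameter at 50°S:
f = 2Ω sin φ = 2 × 7.29×10⁻⁵ × sin 50° = 1.12×10⁻⁴ s⁻¹
Height gradient: |∂Z/∂n| = 60 m / 107000 m = 5.61×10⁻⁴
On a pressure surface, geostrophic balance gives V_g = (g/f)|∂Z/∂n|:
V_g = 9.81 × 5.61×10⁻⁴ / 1.12×10⁻⁴ = 49.3 m/s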